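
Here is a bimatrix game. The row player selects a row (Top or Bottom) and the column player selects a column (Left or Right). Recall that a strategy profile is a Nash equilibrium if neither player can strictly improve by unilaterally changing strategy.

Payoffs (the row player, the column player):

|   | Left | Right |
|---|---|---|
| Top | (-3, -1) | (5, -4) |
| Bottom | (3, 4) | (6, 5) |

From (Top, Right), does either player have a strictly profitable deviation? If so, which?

Both

The row player at (Top, Right) earns 5; deviating to Bottom yields 6 — a strict improvement.
The column player earns -4; deviating to Left yields -1 — a strict improvement.
Both the row player and the column player have strictly profitable deviations.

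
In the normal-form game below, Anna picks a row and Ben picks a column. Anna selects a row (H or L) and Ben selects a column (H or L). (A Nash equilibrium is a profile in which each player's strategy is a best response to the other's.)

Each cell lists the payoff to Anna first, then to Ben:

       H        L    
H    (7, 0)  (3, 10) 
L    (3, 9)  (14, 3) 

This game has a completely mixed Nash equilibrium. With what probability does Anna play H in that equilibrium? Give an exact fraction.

Let p be the probability that Anna plays H. In a completely mixed equilibrium, Ben must be indifferent between H and L.
Ben's expected payoff from H is 9(1−p); from L it is 10p + 3(1−p).
Setting these equal: −9p + 9 = 7p + 3, so p = 3/8.

3/8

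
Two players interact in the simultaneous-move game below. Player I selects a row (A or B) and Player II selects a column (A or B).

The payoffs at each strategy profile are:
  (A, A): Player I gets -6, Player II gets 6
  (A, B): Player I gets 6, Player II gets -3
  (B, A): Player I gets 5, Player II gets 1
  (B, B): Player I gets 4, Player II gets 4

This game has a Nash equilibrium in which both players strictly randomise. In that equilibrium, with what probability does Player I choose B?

Let p be the probability that Player I plays A. In a completely mixed equilibrium, Player II must be indifferent between A and B.
Player II's expected payoff from A is 6p + (1−p); from B it is −3p + 4(1−p).
Setting these equal: 5p + 1 = −7p + 4, so p = 1/4.
Therefore Player I plays B with probability 1 − 1/4 = 3/4.

3/4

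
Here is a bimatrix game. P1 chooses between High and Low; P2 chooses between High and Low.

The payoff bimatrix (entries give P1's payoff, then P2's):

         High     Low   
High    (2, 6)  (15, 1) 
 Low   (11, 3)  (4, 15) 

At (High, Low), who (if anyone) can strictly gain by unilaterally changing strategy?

P1 at (High, Low) earns 15; deviating to Low yields 4 — not better.
P2 earns 1; deviating to High yields 6 — a strict improvement.
Only P2 has a strictly profitable deviation.

P2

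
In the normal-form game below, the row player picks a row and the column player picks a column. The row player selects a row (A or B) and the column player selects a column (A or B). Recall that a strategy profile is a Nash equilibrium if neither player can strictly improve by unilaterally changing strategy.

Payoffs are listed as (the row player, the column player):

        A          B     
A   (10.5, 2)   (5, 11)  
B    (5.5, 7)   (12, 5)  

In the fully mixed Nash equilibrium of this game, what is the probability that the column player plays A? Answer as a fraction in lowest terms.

Let c be the probability that the column player plays A. In a completely mixed equilibrium, the row player must be indifferent between A and B.
The row player's expected payoff from A is 10.5c + 5(1−c); from B it is 5.5c + 12(1−c).
Setting these equal: 5.5c + 5 = −6.5c + 12, so c = 7/12.

7/12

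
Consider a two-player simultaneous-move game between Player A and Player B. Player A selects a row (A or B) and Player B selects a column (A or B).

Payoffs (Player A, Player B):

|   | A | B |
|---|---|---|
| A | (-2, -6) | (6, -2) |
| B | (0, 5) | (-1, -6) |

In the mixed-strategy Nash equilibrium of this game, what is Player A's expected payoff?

First find y, the probability Player B plays A, from Player A's indifference between A and B: −2y + 6(1−y) = −(1−y), giving y = 7/9.
Since Player A is indifferent in equilibrium, Player A's expected payoff equals the payoff from either row against (7/9, 2/9). Using A: −2(7/9) + 6(2/9) = -2/9.

-2/9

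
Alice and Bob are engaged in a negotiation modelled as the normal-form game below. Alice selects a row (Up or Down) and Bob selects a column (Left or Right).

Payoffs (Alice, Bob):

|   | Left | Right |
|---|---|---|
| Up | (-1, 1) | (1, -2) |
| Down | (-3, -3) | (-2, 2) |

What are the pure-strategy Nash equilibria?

(Up, Left): Alice gets -1 ≥ -3 from Down, and Bob gets 1 ≥ -2 from Right — Nash equilibrium.
(Up, Right): Bob prefers Left (1 > -2) — not an equilibrium.
(Down, Left): Alice prefers Up (-1 > -3); Bob prefers Right (2 > -3) — not an equilibrium.
(Down, Right): Alice prefers Up (1 > -2) — not an equilibrium.

(Up, Left)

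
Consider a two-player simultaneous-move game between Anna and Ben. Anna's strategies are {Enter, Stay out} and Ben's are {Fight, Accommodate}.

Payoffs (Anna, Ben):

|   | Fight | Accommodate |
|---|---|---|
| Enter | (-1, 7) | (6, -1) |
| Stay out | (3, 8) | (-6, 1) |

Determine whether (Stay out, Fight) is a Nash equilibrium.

At (Stay out, Fight), Anna earns 3; switching to Enter would give -1, so Anna has no profitable deviation.
Ben earns 8; switching to Accommodate would give 1, so Ben has no profitable deviation.
Neither player can gain by a unilateral deviation, so this profile is a Nash equilibrium.

Yes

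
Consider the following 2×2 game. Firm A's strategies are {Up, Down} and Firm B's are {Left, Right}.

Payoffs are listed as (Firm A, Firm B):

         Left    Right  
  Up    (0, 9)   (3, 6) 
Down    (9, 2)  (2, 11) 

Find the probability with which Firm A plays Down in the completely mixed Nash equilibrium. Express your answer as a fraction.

Let p be the probability that Firm A plays Up. In a completely mixed equilibrium, Firm B must be indifferent between Left and Right.
Firm B's expected payoff from Left is 9p + 2(1−p); from Right it is 6p + 11(1−p).
Setting these equal: 7p + 2 = −5p + 11, so p = 3/4.
Therefore Firm A plays Down with probability 1 − 3/4 = 1/4.

1/4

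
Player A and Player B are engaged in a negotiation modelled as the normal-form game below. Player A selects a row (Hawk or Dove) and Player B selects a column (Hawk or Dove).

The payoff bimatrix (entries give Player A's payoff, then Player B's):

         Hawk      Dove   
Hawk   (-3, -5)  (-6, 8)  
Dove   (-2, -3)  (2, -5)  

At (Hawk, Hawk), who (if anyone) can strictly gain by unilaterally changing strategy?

Player A at (Hawk, Hawk) earns -3; deviating to Dove yields -2 — a strict improvement.
Player B earns -5; deviating to Dove yields 8 — a strict improvement.
Both Player A and Player B have strictly profitable deviations.

Both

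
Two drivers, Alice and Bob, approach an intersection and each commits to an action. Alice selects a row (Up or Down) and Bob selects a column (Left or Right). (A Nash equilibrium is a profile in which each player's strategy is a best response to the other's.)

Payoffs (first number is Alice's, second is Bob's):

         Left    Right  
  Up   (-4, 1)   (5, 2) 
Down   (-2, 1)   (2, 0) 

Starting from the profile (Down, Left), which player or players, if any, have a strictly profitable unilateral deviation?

Neither

Alice at (Down, Left) earns -2; deviating to Up yields -4 — not better.
Bob earns 1; deviating to Right yields 0 — not better.
Neither player can strictly improve; the profile is a Nash equilibrium.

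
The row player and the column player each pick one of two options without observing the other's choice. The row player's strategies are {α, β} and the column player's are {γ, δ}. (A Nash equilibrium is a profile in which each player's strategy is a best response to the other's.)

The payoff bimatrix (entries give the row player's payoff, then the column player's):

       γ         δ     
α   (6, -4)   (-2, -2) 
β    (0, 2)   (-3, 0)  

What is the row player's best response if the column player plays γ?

α

Against γ, the row player earns 6 from α and 0 from β.
So α is the best response.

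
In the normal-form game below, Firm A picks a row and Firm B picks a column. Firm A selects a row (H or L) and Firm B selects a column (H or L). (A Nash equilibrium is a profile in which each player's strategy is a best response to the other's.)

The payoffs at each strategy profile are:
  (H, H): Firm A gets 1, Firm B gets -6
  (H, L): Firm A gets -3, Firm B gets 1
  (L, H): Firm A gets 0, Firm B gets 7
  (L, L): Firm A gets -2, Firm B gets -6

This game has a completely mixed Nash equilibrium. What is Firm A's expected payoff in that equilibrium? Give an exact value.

First find q, the probability Firm B plays H, from Firm A's indifference between H and L: q − 3(1−q) = −2(1−q), giving q = 1/2.
Since Firm A is indifferent in equilibrium, Firm A's expected payoff equals the payoff from either row against (1/2, 1/2). Using H: (1/2) − 3(1/2) = -1.

-1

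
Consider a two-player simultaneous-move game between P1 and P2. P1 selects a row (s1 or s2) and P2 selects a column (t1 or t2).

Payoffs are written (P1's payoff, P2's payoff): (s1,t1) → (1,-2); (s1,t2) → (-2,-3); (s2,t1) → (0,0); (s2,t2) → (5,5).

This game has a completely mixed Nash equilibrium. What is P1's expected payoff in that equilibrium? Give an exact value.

First find q, the probability P2 plays t1, from P1's indifference between s1 and s2: q − 2(1−q) = 5(1−q), giving q = 7/8.
Since P1 is indifferent in equilibrium, P1's expected payoff equals the payoff from either row against (7/8, 1/8). Using s1: (7/8) − 2(1/8) = 5/8.

5/8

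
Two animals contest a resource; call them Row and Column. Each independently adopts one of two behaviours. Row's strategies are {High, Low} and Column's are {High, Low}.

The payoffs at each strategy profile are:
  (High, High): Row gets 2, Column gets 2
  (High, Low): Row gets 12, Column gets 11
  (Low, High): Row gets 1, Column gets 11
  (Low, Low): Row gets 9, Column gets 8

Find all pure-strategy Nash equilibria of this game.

(High, High): Column prefers Low (11 > 2) — not an equilibrium.
(High, Low): Row gets 12 ≥ 9 from Low, and Column gets 11 ≥ 2 from High — Nash equilibrium.
(Low, High): Row prefers High (2 > 1) — not an equilibrium.
(Low, Low): Row prefers High (12 > 9); Column prefers High (11 > 8) — not an equilibrium.

(High, Low)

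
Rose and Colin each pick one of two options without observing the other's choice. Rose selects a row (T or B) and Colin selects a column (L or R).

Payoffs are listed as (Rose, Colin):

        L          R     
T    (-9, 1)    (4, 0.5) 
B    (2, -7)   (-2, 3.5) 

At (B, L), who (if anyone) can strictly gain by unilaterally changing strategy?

Rose at (B, L) earns 2; deviating to T yields -9 — not better.
Colin earns -7; deviating to R yields 3.5 — a strict improvement.
Only Colin has a strictly profitable deviation.

Colin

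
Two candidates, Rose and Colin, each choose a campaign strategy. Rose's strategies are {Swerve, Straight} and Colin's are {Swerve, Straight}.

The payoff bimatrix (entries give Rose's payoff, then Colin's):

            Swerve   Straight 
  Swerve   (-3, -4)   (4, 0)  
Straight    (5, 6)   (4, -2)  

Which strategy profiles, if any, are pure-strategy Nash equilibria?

(Swerve, Swerve): Rose prefers Straight (5 > -3); Colin prefers Straight (0 > -4) — not an equilibrium.
(Swerve, Straight): Rose gets 4 ≥ 4 from Straight, and Colin gets 0 ≥ -4 from Swerve — Nash equilibrium.
(Straight, Swerve): Rose gets 5 ≥ -3 from Swerve, and Colin gets 6 ≥ -2 from Straight — Nash equilibrium.
(Straight, Straight): Colin prefers Swerve (6 > -2) — not an equilibrium.

(Swerve, Straight) and (Straight, Swerve)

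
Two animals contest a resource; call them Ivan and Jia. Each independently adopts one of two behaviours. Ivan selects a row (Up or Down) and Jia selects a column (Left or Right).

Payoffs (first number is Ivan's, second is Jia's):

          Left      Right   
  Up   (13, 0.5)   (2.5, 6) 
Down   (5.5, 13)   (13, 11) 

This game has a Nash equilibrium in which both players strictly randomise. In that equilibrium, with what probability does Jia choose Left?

7/12

Let c be the probability that Jia plays Left. In a completely mixed equilibrium, Ivan must be indifferent between Up and Down.
Ivan's expected payoff from Up is 13c + 2.5(1−c); from Down it is 5.5c + 13(1−c).
Setting these equal: 10.5c + 2.5 = −7.5c + 13, so c = 7/12.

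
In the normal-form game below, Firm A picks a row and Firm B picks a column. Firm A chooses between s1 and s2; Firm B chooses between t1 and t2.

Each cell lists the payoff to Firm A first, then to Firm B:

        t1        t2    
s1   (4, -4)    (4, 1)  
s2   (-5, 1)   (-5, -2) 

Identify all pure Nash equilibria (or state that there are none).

(s1, t2)

(s1, t1): Firm B prefers t2 (1 > -4) — not an equilibrium.
(s1, t2): Firm A gets 4 ≥ -5 from s2, and Firm B gets 1 ≥ -4 from t1 — Nash equilibrium.
(s2, t1): Firm A prefers s1 (4 > -5) — not an equilibrium.
(s2, t2): Firm A prefers s1 (4 > -5); Firm B prefers t1 (1 > -2) — not an equilibrium.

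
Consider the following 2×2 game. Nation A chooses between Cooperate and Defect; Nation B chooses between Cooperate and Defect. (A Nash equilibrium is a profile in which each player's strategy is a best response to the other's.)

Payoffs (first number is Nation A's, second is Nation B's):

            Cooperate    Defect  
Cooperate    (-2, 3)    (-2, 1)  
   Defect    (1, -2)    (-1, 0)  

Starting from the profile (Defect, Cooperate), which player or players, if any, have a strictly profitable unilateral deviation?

Nation A at (Defect, Cooperate) earns 1; deviating to Cooperate yields -2 — not better.
Nation B earns -2; deviating to Defect yields 0 — a strict improvement.
Only Nation B has a strictly profitable deviation.

Nation B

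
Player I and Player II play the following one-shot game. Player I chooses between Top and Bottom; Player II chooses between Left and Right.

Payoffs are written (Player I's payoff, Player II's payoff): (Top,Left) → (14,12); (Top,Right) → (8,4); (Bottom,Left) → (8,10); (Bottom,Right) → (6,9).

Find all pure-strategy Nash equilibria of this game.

(Top, Left): Player I gets 14 ≥ 8 from Bottom, and Player II gets 12 ≥ 4 from Right — Nash equilibrium.
(Top, Right): Player II prefers Left (12 > 4) — not an equilibrium.
(Bottom, Left): Player I prefers Top (14 > 8) — not an equilibrium.
(Bottom, Right): Player I prefers Top (8 > 6); Player II prefers Left (10 > 9) — not an equilibrium.

(Top, Left)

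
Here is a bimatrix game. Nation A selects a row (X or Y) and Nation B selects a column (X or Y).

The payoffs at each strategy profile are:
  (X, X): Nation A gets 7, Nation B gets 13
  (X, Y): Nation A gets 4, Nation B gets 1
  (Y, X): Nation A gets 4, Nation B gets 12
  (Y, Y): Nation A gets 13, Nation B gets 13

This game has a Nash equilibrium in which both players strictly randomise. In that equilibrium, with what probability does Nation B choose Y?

1/4

Let q be the probability that Nation B plays X. In a completely mixed equilibrium, Nation A must be indifferent between X and Y.
Nation A's expected payoff from X is 7q + 4(1−q); from Y it is 4q + 13(1−q).
Setting these equal: 3q + 4 = −9q + 13, so q = 3/4.
Therefore Nation B plays Y with probability 1 − 3/4 = 1/4.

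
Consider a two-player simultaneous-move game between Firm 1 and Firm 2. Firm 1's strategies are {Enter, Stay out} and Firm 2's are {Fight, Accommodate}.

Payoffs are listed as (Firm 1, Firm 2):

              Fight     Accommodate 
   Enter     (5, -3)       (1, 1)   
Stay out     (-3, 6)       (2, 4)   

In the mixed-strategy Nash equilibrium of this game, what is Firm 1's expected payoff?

First find y, the probability Firm 2 plays Fight, from Firm 1's indifference between Enter and Stay out: 5y + (1−y) = −3y + 2(1−y), giving y = 1/9.
Since Firm 1 is indifferent in equilibrium, Firm 1's expected payoff equals the payoff from either row against (1/9, 8/9). Using Enter: 5(1/9) + (8/9) = 13/9.

13/9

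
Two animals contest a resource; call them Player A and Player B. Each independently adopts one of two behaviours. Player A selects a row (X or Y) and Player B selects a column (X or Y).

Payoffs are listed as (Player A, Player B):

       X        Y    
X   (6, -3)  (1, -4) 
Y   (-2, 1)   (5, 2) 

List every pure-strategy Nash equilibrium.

(X, X) and (Y, Y)

(X, X): Player A gets 6 ≥ -2 from Y, and Player B gets -3 ≥ -4 from Y — Nash equilibrium.
(X, Y): Player A prefers Y (5 > 1); Player B prefers X (-3 > -4) — not an equilibrium.
(Y, X): Player A prefers X (6 > -2); Player B prefers Y (2 > 1) — not an equilibrium.
(Y, Y): Player A gets 5 ≥ 1 from X, and Player B gets 2 ≥ 1 from X — Nash equilibrium.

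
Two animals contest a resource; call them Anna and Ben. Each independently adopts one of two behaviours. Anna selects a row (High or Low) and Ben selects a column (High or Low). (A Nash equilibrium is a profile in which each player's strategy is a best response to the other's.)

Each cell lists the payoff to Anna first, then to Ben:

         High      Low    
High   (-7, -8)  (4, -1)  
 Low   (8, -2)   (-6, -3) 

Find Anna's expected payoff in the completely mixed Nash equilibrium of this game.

First find q, the probability Ben plays High, from Anna's indifference between High and Low: −7q + 4(1−q) = 8q − 6(1−q), giving q = 2/5.
Since Anna is indifferent in equilibrium, Anna's expected payoff equals the payoff from either row against (2/5, 3/5). Using High: −7(2/5) + 4(3/5) = -2/5.

-2/5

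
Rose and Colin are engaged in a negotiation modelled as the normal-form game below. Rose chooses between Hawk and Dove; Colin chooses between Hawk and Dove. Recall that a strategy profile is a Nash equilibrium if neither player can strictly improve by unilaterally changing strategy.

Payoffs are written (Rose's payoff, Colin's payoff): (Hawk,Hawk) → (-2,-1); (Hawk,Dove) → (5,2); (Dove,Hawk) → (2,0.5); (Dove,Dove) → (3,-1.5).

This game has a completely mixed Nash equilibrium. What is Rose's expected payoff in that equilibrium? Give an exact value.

First find y, the probability Colin plays Hawk, from Rose's indifference between Hawk and Dove: −2y + 5(1−y) = 2y + 3(1−y), giving y = 1/3.
Since Rose is indifferent in equilibrium, Rose's expected payoff equals the payoff from either row against (1/3, 2/3). Using Hawk: −2(1/3) + 5(2/3) = 8/3.

8/3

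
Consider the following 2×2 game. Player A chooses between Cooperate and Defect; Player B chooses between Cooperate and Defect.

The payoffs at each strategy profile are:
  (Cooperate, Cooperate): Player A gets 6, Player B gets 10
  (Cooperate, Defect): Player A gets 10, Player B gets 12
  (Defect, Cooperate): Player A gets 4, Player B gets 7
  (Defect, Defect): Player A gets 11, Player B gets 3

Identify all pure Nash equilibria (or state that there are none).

(Cooperate, Cooperate): Player B prefers Defect (12 > 10) — not an equilibrium.
(Cooperate, Defect): Player A prefers Defect (11 > 10) — not an equilibrium.
(Defect, Cooperate): Player A prefers Cooperate (6 > 4) — not an equilibrium.
(Defect, Defect): Player B prefers Cooperate (7 > 3) — not an equilibrium.

none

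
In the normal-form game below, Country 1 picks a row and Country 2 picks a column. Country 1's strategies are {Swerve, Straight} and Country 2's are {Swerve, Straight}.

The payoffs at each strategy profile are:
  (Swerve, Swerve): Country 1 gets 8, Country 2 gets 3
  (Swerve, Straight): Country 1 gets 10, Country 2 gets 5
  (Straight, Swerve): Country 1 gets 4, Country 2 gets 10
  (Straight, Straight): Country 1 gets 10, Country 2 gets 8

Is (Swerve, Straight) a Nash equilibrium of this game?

Yes

At (Swerve, Straight), Country 1 earns 10; switching to Straight would give 10, so Country 1 has no profitable deviation.
Country 2 earns 5; switching to Swerve would give 3, so Country 2 has no profitable deviation.
Neither player can gain by a unilateral deviation, so this profile is a Nash equilibrium.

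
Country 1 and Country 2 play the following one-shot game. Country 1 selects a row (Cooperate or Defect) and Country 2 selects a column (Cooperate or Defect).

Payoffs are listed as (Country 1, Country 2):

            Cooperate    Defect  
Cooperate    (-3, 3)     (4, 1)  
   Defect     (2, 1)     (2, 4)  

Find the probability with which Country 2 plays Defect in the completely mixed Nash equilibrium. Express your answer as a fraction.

5/7

Let c be the probability that Country 2 plays Cooperate. In a completely mixed equilibrium, Country 1 must be indifferent between Cooperate and Defect.
Country 1's expected payoff from Cooperate is −3c + 4(1−c); from Defect it is 2c + 2(1−c).
Setting these equal: −7c + 4 = 2, so c = 2/7.
Therefore Country 2 plays Defect with probability 1 − 2/7 = 5/7.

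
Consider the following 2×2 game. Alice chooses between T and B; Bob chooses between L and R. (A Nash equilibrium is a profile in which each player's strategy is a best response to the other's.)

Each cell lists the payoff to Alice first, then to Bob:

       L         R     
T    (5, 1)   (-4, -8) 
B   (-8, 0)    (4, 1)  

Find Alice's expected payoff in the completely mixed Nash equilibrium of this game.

First find q, the probability Bob plays L, from Alice's indifference between T and B: 5q − 4(1−q) = −8q + 4(1−q), giving q = 8/21.
Since Alice is indifferent in equilibrium, Alice's expected payoff equals the payoff from either row against (8/21, 13/21). Using T: 5(8/21) − 4(13/21) = -4/7.

-4/7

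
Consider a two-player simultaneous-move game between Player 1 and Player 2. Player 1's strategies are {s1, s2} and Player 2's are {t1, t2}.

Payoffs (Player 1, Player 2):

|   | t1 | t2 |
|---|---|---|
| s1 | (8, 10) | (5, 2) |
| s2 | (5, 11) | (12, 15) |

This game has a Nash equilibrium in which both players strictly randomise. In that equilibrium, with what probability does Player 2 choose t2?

Let y be the probability that Player 2 plays t1. In a completely mixed equilibrium, Player 1 must be indifferent between s1 and s2.
Player 1's expected payoff from s1 is 8y + 5(1−y); from s2 it is 5y + 12(1−y).
Setting these equal: 3y + 5 = −7y + 12, so y = 7/10.
Therefore Player 2 plays t2 with probability 1 − 7/10 = 3/10.

3/10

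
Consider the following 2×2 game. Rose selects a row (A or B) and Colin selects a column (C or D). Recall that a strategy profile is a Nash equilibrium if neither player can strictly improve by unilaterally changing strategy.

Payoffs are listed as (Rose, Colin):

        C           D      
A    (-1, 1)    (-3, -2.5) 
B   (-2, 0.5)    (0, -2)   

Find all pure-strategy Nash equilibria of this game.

(A, C)

(A, C): Rose gets -1 ≥ -2 from B, and Colin gets 1 ≥ -2.5 from D — Nash equilibrium.
(A, D): Rose prefers B (0 > -3); Colin prefers C (1 > -2.5) — not an equilibrium.
(B, C): Rose prefers A (-1 > -2) — not an equilibrium.
(B, D): Colin prefers C (0.5 > -2) — not an equilibrium.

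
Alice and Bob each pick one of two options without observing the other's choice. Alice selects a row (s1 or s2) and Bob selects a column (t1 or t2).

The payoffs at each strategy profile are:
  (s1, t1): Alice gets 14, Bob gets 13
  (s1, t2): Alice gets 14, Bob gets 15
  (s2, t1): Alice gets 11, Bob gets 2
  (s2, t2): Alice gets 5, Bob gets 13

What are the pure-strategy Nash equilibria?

(s1, t1): Bob prefers t2 (15 > 13) — not an equilibrium.
(s1, t2): Alice gets 14 ≥ 5 from s2, and Bob gets 15 ≥ 13 from t1 — Nash equilibrium.
(s2, t1): Alice prefers s1 (14 > 11); Bob prefers t2 (13 > 2) — not an equilibrium.
(s2, t2): Alice prefers s1 (14 > 5) — not an equilibrium.

(s1, t2)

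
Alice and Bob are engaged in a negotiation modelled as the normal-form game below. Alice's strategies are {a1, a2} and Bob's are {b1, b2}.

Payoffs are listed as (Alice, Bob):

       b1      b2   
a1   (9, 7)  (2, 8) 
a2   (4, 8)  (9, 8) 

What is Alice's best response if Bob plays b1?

Against b1, Alice earns 9 from a1 and 4 from a2.
So a1 is the best response.

a1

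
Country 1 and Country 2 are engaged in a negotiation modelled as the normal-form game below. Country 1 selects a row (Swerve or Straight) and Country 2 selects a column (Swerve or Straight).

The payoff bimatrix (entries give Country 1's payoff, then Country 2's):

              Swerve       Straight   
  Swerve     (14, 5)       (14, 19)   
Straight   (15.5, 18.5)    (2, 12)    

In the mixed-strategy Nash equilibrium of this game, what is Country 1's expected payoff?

14

First find q, the probability Country 2 plays Swerve, from Country 1's indifference between Swerve and Straight: 14q + 14(1−q) = 15.5q + 2(1−q), giving q = 8/9.
Since Country 1 is indifferent in equilibrium, Country 1's expected payoff equals the payoff from either row against (8/9, 1/9). Using Swerve: 14(8/9) + 14(1/9) = 14.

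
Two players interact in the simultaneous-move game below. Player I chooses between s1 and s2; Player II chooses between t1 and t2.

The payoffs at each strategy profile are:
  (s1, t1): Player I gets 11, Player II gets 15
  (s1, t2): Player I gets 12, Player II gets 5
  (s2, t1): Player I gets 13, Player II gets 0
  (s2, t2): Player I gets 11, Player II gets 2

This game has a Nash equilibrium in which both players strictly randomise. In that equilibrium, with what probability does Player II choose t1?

1/3

Let y be the probability that Player II plays t1. In a completely mixed equilibrium, Player I must be indifferent between s1 and s2.
Player I's expected payoff from s1 is 11y + 12(1−y); from s2 it is 13y + 11(1−y).
Setting these equal: −y + 12 = 2y + 11, so y = 1/3.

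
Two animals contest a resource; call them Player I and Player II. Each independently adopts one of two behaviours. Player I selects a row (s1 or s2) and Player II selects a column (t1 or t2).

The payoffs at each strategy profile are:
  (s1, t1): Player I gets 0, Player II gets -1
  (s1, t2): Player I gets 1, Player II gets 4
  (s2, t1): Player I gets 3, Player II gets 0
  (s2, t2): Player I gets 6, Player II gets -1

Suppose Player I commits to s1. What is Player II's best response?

t2

Against s1, Player II earns -1 from t1 and 4 from t2.
So t2 is the best response.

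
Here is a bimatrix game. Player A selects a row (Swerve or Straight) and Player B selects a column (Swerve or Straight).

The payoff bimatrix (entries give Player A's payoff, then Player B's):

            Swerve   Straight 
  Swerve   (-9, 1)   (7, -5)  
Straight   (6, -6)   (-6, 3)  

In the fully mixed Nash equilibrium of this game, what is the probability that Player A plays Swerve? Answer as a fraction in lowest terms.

Let p be the probability that Player A plays Swerve. In a completely mixed equilibrium, Player B must be indifferent between Swerve and Straight.
Player B's expected payoff from Swerve is p − 6(1−p); from Straight it is −5p + 3(1−p).
Setting these equal: 7p − 6 = −8p + 3, so p = 3/5.

3/5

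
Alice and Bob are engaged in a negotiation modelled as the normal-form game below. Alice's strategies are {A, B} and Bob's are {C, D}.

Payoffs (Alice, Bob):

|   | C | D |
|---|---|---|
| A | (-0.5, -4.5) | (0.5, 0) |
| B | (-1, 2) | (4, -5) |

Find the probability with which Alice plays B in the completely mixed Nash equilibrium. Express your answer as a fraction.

Let p be the probability that Alice plays A. In a completely mixed equilibrium, Bob must be indifferent between C and D.
Bob's expected payoff from C is −4.5p + 2(1−p); from D it is −5(1−p).
Setting these equal: −6.5p + 2 = 5p − 5, so p = 14/23.
Therefore Alice plays B with probability 1 − 14/23 = 9/23.

9/23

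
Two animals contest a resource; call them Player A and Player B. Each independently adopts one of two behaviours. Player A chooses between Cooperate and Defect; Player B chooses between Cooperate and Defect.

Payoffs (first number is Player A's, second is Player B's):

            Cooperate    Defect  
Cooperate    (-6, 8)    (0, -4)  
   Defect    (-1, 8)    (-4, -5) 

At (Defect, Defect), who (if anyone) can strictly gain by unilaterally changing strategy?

Both

Player A at (Defect, Defect) earns -4; deviating to Cooperate yields 0 — a strict improvement.
Player B earns -5; deviating to Cooperate yields 8 — a strict improvement.
Both Player A and Player B have strictly profitable deviations.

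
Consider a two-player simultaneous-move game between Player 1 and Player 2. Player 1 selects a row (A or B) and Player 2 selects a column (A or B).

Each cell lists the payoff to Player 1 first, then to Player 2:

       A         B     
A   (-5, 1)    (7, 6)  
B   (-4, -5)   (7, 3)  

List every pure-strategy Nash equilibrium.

(A, A): Player 1 prefers B (-4 > -5); Player 2 prefers B (6 > 1) — not an equilibrium.
(A, B): Player 1 gets 7 ≥ 7 from B, and Player 2 gets 6 ≥ 1 from A — Nash equilibrium.
(B, A): Player 2 prefers B (3 > -5) — not an equilibrium.
(B, B): Player 1 gets 7 ≥ 7 from A, and Player 2 gets 3 ≥ -5 from A — Nash equilibrium.

(A, B) and (B, B)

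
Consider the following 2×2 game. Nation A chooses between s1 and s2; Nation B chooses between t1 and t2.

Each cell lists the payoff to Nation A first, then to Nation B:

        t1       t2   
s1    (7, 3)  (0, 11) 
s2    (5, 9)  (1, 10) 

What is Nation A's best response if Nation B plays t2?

s2

Against t2, Nation A earns 0 from s1 and 1 from s2.
So s2 is the best response.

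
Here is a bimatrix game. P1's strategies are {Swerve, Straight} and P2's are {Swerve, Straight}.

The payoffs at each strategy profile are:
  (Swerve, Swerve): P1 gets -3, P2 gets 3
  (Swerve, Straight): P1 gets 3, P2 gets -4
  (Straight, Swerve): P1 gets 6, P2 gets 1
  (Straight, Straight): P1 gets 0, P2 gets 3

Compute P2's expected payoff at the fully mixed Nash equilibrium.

First find p, the probability P1 plays Swerve, from P2's indifference between Swerve and Straight: 3p + (1−p) = −4p + 3(1−p), giving p = 2/9.
Since P2 is indifferent in equilibrium, P2's expected payoff equals the payoff from either column against (2/9, 7/9). Using Swerve: 3(2/9) + (7/9) = 13/9.

13/9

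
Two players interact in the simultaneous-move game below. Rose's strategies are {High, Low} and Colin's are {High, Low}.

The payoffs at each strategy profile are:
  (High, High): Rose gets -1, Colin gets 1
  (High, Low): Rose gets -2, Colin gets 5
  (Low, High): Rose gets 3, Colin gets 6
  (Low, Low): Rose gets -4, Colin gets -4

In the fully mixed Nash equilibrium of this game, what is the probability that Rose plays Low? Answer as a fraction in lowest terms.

2/7

Let r be the probability that Rose plays High. In a completely mixed equilibrium, Colin must be indifferent between High and Low.
Colin's expected payoff from High is r + 6(1−r); from Low it is 5r − 4(1−r).
Setting these equal: −5r + 6 = 9r − 4, so r = 5/7.
Therefore Rose plays Low with probability 1 − 5/7 = 2/7.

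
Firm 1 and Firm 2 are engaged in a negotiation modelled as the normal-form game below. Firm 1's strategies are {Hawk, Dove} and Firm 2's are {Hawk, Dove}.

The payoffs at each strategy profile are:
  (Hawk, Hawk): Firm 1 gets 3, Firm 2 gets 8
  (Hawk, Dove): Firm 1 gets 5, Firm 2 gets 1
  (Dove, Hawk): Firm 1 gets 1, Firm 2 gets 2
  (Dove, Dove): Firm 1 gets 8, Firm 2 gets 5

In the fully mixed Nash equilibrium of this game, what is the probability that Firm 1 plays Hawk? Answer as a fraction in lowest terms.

3/10

Let x be the probability that Firm 1 plays Hawk. In a completely mixed equilibrium, Firm 2 must be indifferent between Hawk and Dove.
Firm 2's expected payoff from Hawk is 8x + 2(1−x); from Dove it is x + 5(1−x).
Setting these equal: 6x + 2 = −4x + 5, so x = 3/10.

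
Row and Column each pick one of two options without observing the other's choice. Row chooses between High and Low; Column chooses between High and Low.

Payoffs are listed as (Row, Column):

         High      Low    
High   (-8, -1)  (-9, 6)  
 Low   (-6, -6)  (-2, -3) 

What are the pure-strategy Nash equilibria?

(High, High): Row prefers Low (-6 > -8); Column prefers Low (6 > -1) — not an equilibrium.
(High, Low): Row prefers Low (-2 > -9) — not an equilibrium.
(Low, High): Column prefers Low (-3 > -6) — not an equilibrium.
(Low, Low): Row gets -2 ≥ -9 from High, and Column gets -3 ≥ -6 from High — Nash equilibrium.

(Low, Low)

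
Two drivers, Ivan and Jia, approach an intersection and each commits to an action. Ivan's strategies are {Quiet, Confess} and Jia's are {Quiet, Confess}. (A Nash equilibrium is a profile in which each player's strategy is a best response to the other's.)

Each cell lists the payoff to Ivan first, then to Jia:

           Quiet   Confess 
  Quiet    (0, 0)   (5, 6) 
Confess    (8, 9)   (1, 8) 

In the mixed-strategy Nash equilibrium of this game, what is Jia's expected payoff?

First find x, the probability Ivan plays Quiet, from Jia's indifference between Quiet and Confess: 9(1−x) = 6x + 8(1−x), giving x = 1/7.
Since Jia is indifferent in equilibrium, Jia's expected payoff equals the payoff from either column against (1/7, 6/7). Using Quiet: 9(6/7) = 54/7.

54/7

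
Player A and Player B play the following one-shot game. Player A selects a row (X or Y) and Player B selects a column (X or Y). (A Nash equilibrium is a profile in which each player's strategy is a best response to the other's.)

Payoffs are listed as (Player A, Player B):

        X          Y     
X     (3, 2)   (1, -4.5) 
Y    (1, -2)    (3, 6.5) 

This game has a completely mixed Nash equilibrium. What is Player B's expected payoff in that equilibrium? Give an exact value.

4/15

First find x, the probability Player A plays X, from Player B's indifference between X and Y: 2x − 2(1−x) = −4.5x + 6.5(1−x), giving x = 17/30.
Since Player B is indifferent in equilibrium, Player B's expected payoff equals the payoff from either column against (17/30, 13/30). Using X: 2(17/30) − 2(13/30) = 4/15.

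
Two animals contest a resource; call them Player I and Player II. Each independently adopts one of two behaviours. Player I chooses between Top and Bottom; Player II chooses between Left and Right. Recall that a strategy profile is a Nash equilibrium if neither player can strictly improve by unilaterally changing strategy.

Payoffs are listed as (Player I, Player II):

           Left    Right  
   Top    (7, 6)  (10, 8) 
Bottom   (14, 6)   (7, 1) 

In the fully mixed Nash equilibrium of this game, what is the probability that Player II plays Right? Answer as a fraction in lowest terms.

Let y be the probability that Player II plays Left. In a completely mixed equilibrium, Player I must be indifferent between Top and Bottom.
Player I's expected payoff from Top is 7y + 10(1−y); from Bottom it is 14y + 7(1−y).
Setting these equal: −3y + 10 = 7y + 7, so y = 3/10.
Therefore Player II plays Right with probability 1 − 3/10 = 7/10.

7/10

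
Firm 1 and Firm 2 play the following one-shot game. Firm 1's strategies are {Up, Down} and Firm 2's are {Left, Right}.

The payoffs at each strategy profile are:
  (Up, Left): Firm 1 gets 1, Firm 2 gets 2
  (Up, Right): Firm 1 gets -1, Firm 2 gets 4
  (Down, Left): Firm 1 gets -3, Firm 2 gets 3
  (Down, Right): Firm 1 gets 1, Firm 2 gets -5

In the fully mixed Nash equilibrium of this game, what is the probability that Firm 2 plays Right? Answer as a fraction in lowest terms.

Let c be the probability that Firm 2 plays Left. In a completely mixed equilibrium, Firm 1 must be indifferent between Up and Down.
Firm 1's expected payoff from Up is c − (1−c); from Down it is −3c + (1−c).
Setting these equal: 2c − 1 = −4c + 1, so c = 1/3.
Therefore Firm 2 plays Right with probability 1 − 1/3 = 2/3.

2/3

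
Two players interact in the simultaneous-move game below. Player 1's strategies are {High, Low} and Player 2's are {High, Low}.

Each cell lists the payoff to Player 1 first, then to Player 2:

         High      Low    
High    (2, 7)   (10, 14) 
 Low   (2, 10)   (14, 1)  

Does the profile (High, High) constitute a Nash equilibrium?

At (High, High), Player 1 earns 2; switching to Low would give 2, so Player 1 has no profitable deviation.
Player 2 earns 7; switching to Low would give 14, so Player 2 would deviate.
Since at least one player can profitably deviate, this is not a Nash equilibrium.

No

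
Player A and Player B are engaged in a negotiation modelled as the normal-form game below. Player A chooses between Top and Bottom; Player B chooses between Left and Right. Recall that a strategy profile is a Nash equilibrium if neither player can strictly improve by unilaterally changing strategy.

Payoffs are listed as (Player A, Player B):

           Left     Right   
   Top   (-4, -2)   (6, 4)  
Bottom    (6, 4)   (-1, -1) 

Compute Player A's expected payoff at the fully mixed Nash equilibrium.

32/17

First find q, the probability Player B plays Left, from Player A's indifference between Top and Bottom: −4q + 6(1−q) = 6q − (1−q), giving q = 7/17.
Since Player A is indifferent in equilibrium, Player A's expected payoff equals the payoff from either row against (7/17, 10/17). Using Top: −4(7/17) + 6(10/17) = 32/17.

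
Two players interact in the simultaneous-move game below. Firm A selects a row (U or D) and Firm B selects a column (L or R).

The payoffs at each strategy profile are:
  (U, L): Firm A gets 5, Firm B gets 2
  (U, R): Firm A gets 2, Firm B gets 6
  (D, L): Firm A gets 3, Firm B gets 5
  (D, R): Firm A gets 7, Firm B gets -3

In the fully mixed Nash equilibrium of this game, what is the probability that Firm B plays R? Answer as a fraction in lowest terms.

Let c be the probability that Firm B plays L. In a completely mixed equilibrium, Firm A must be indifferent between U and D.
Firm A's expected payoff from U is 5c + 2(1−c); from D it is 3c + 7(1−c).
Setting these equal: 3c + 2 = −4c + 7, so c = 5/7.
Therefore Firm B plays R with probability 1 − 5/7 = 2/7.

2/7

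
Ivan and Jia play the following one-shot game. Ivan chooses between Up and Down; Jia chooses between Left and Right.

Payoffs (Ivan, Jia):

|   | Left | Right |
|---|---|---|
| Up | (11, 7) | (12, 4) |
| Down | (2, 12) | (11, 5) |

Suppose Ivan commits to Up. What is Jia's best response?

Against Up, Jia earns 7 from Left and 4 from Right.
So Left is the best response.

Left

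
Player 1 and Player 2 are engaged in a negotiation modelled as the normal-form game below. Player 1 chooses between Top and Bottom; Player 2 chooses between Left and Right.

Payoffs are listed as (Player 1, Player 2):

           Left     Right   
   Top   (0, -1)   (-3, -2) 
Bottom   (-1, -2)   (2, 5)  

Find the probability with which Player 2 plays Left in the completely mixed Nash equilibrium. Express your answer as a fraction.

5/6

Let y be the probability that Player 2 plays Left. In a completely mixed equilibrium, Player 1 must be indifferent between Top and Bottom.
Player 1's expected payoff from Top is −3(1−y); from Bottom it is −y + 2(1−y).
Setting these equal: 3y − 3 = −3y + 2, so y = 5/6.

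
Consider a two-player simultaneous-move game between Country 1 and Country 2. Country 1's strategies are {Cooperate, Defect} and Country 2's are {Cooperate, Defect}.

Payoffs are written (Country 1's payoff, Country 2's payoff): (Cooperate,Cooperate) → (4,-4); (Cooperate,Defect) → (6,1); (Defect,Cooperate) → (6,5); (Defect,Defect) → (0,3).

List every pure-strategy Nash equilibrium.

(Cooperate, Defect) and (Defect, Cooperate)

(Cooperate, Cooperate): Country 1 prefers Defect (6 > 4); Country 2 prefers Defect (1 > -4) — not an equilibrium.
(Cooperate, Defect): Country 1 gets 6 ≥ 0 from Defect, and Country 2 gets 1 ≥ -4 from Cooperate — Nash equilibrium.
(Defect, Cooperate): Country 1 gets 6 ≥ 4 from Cooperate, and Country 2 gets 5 ≥ 3 from Defect — Nash equilibrium.
(Defect, Defect): Country 1 prefers Cooperate (6 > 0); Country 2 prefers Cooperate (5 > 3) — not an equilibrium.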